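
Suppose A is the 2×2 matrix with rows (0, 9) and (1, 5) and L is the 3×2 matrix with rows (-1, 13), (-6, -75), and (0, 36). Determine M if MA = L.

M = [[2, -1], [-5, -6], [4, 0]]

Since A sits to the right of M, M = LA⁻¹.
A has determinant -9; A⁻¹ = [[-5/9, 1], [1/9, 0]].
M = LA⁻¹ = [[-1, 13], [-6, -75], [0, 36]] · [[-5/9, 1], [1/9, 0]] = [[2, -1], [-5, -6], [4, 0]].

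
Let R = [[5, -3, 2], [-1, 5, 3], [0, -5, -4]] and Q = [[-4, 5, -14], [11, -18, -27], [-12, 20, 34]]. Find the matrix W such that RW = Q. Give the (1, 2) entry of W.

Since R multiplies W on the left, W = R⁻¹Q.
det R = -3, so R⁻¹ = [[5/3, 22/3, 19/3], [4/3, 20/3, 17/3], [-5/3, -25/3, -22/3]].
W = R⁻¹Q = [[5/3, 22/3, 19/3], [4/3, 20/3, 17/3], [-5/3, -25/3, -22/3]] · [[-4, 5, -14], [11, -18, -27], [-12, 20, 34]] = [[-2, 3, -6], [0, 0, -6], [3, -5, -1]].

3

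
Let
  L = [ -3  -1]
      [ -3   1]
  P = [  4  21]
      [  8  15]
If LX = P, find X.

X = [[-2, -6], [2, -3]]

Left-multiplying both sides by L⁻¹ gives X = L⁻¹P.
det L = -6, so L⁻¹ = [[-1/6, -1/6], [-1/2, 1/2]].
X = L⁻¹P = [[-1/6, -1/6], [-1/2, 1/2]] · [[4, 21], [8, 15]] = [[-2, -6], [2, -3]].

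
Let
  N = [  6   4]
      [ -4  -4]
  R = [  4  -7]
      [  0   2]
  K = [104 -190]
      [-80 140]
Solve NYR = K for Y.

Isolating Y: multiply by N⁻¹ from the left and R⁻¹ from the right, so Y = N⁻¹KR⁻¹.
det N = -8, so N⁻¹ = [[1/2, 1/2], [-1/2, -3/4]].
det R = 8, so R⁻¹ = [[1/4, 7/8], [0, 1/2]].
N⁻¹K = [[12, -25], [8, -10]].
Y = (N⁻¹K)R⁻¹ = [[3, -2], [2, 2]].

Y = [[3, -2], [2, 2]]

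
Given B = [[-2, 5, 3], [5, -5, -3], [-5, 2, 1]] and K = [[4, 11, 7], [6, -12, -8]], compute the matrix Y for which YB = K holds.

Y = [[3, 0, -2], [2, 6, 4]]

B is on the right of Y, so right-multiply by B⁻¹: Y = KB⁻¹.
det B = 3, so B⁻¹ = [[1/3, 1/3, 0], [10/3, 13/3, 3], [-5, -7, -5]].
Y = KB⁻¹ = [[4, 11, 7], [6, -12, -8]] · [[1/3, 1/3, 0], [10/3, 13/3, 3], [-5, -7, -5]] = [[3, 0, -2], [2, 6, 4]].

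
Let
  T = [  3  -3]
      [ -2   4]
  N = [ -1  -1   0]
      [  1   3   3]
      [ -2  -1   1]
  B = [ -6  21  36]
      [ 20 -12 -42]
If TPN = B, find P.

P = T⁻¹BN⁻¹ (apply T⁻¹ on the left and N⁻¹ on the right).
det T = 6; the adjugate gives T⁻¹ = [[2/3, 1/2], [1/3, 1/2]].
N has determinant 1; N⁻¹ = [[6, 1, -3], [-7, -1, 3], [5, 1, -2]].
T⁻¹B = [[6, 8, 3], [8, 1, -9]].
P = (T⁻¹B)N⁻¹ = [[-5, 1, 0], [-4, -2, -3]].

P = [[-5, 1, 0], [-4, -2, -3]]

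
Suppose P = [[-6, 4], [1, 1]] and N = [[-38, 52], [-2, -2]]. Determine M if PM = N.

M = [[3, -6], [-5, 4]]

P is on the left of M, so left-multiply by P⁻¹: M = P⁻¹N.
det P = -10, so P⁻¹ = [[-1/10, 2/5], [1/10, 3/5]].
M = P⁻¹N = [[-1/10, 2/5], [1/10, 3/5]] · [[-38, 52], [-2, -2]] = [[3, -6], [-5, 4]].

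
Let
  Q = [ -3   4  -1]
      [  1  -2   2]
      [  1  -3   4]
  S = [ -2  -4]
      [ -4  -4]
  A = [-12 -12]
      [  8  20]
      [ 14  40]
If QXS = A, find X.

X = [[0, 1], [-1, 2], [-4, 2]]

X = Q⁻¹AS⁻¹ (apply Q⁻¹ on the left and S⁻¹ on the right).
det Q = -1, so Q⁻¹ = [[2, 13, -6], [2, 11, -5], [1, 5, -2]].
det S = -8; the adjugate gives S⁻¹ = [[1/2, -1/2], [-1/2, 1/4]].
Q⁻¹A = [[-4, -4], [-6, -4], [0, 8]].
X = (Q⁻¹A)S⁻¹ = [[0, 1], [-1, 2], [-4, 2]].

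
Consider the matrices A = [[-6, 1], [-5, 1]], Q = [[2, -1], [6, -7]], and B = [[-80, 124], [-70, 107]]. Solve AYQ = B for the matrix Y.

Y = [[-4, 3], [-1, -3]]

Left-multiply by A⁻¹ and right-multiply by Q⁻¹: Y = A⁻¹BQ⁻¹.
det A = -1; the adjugate gives A⁻¹ = [[-1, 1], [-5, 6]].
det Q = -8, so Q⁻¹ = [[7/8, -1/8], [3/4, -1/4]].
A⁻¹B = [[10, -17], [-20, 22]].
Y = (A⁻¹B)Q⁻¹ = [[-4, 3], [-1, -3]].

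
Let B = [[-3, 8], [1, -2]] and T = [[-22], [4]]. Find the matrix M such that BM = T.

M = [[-6], [-5]]

Left-multiplying both sides by B⁻¹ gives M = B⁻¹T.
B has determinant -2; B⁻¹ = [[1, 4], [1/2, 3/2]].
M = B⁻¹T = [[1, 4], [1/2, 3/2]] · [[-22], [4]] = [[-6], [-5]].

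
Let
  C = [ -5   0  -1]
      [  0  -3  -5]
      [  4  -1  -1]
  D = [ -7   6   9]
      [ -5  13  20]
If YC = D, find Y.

Right-multiplying both sides by C⁻¹ gives Y = DC⁻¹.
det C = -2, so C⁻¹ = [[1, -1/2, 3/2], [10, -9/2, 25/2], [-6, 5/2, -15/2]].
Y = DC⁻¹ = [[-7, 6, 9], [-5, 13, 20]] · [[1, -1/2, 3/2], [10, -9/2, 25/2], [-6, 5/2, -15/2]] = [[-1, -1, -3], [5, -6, 5]].

Y = [[-1, -1, -3], [5, -6, 5]]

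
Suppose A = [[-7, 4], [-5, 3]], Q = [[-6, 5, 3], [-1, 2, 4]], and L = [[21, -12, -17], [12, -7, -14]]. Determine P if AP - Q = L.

AP = L + Q = [[15, -7, -14], [11, -5, -10]].
A is on the left of P, so left-multiply by A⁻¹: P = A⁻¹(L + Q).
det A = -1; the adjugate gives A⁻¹ = [[-3, 4], [-5, 7]].
P = A⁻¹(L + Q) = [[-1, 1, 2], [2, 0, 0]].

P = [[-1, 1, 2], [2, 0, 0]]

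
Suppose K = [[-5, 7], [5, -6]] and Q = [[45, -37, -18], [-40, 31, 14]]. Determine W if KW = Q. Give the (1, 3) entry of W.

-2

Since K multiplies W on the left, W = K⁻¹Q.
det K = -5; the adjugate gives K⁻¹ = [[6/5, 7/5], [1, 1]].
W = K⁻¹Q = [[6/5, 7/5], [1, 1]] · [[45, -37, -18], [-40, 31, 14]] = [[-2, -1, -2], [5, -6, -4]].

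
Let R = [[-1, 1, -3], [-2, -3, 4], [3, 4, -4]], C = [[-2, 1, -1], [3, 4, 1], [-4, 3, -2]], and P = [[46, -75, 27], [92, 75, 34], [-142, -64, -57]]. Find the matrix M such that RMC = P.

Left-multiply by R⁻¹ and right-multiply by C⁻¹: M = R⁻¹PC⁻¹.
R has determinant 5; R⁻¹ = [[-4/5, -8/5, -1], [4/5, 13/5, 2], [1/5, 7/5, 1]].
det C = -1; the adjugate gives C⁻¹ = [[11, 1, -5], [-2, 0, 1], [-25, -2, 11]].
R⁻¹P = [[-42, 4, -19], [-8, 7, -4], [-4, 26, -4]].
M = (R⁻¹P)C⁻¹ = [[5, -4, 5], [-2, 0, 3], [4, 4, 2]].

M = [[5, -4, 5], [-2, 0, 3], [4, 4, 2]]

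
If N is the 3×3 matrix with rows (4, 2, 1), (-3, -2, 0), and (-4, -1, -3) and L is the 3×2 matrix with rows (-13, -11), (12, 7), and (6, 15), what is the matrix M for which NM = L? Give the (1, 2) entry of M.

-1

N is on the left of M, so left-multiply by N⁻¹: M = N⁻¹L.
N has determinant 1; N⁻¹ = [[6, 5, 2], [-9, -8, -3], [-5, -4, -2]].
M = N⁻¹L = [[6, 5, 2], [-9, -8, -3], [-5, -4, -2]] · [[-13, -11], [12, 7], [6, 15]] = [[-6, -1], [3, -2], [5, -3]].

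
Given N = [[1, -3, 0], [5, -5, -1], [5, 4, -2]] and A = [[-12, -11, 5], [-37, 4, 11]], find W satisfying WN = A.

W = [[-2, 1, -3], [3, -5, -3]]

N is on the right of W, so right-multiply by N⁻¹: W = AN⁻¹.
N has determinant -1; N⁻¹ = [[-14, 6, -3], [-5, 2, -1], [-45, 19, -10]].
W = AN⁻¹ = [[-12, -11, 5], [-37, 4, 11]] · [[-14, 6, -3], [-5, 2, -1], [-45, 19, -10]] = [[-2, 1, -3], [3, -5, -3]].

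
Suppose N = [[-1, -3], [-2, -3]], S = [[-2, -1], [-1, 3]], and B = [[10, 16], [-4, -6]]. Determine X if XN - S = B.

X = [[-2, -3], [-3, 4]]

XN = B + S = [[8, 15], [-5, -3]].
Right-multiplying both sides by N⁻¹ gives X = (B + S)N⁻¹.
det N = -3, so N⁻¹ = [[1, -1], [-2/3, 1/3]].
X = (B + S)N⁻¹ = [[-2, -3], [-3, 4]].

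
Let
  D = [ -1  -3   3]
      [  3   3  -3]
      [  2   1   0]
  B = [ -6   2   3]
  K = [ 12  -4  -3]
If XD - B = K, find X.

X = [[5, 5, -2]]

XD = K + B = [[6, -2, 0]].
Right-multiplying both sides by D⁻¹ gives X = (K + B)D⁻¹.
det D = 6, so D⁻¹ = [[1/2, 1/2, 0], [-1, -1, 1], [-1/2, -5/6, 1]].
X = (K + B)D⁻¹ = [[5, 5, -2]].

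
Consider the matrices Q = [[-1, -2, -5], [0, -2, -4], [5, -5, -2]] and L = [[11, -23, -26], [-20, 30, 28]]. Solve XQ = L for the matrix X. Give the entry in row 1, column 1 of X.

4

Right-multiplying both sides by Q⁻¹ gives X = LQ⁻¹.
det Q = 6, so Q⁻¹ = [[-8/3, 7/2, -1/3], [-10/3, 9/2, -2/3], [5/3, -5/2, 1/3]].
X = LQ⁻¹ = [[11, -23, -26], [-20, 30, 28]] · [[-8/3, 7/2, -1/3], [-10/3, 9/2, -2/3], [5/3, -5/2, 1/3]] = [[4, 0, 3], [0, -5, -4]].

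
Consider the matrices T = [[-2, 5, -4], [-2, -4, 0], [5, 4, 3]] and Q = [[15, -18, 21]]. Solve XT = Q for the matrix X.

Since T sits to the right of X, X = QT⁻¹.
det T = 6; the adjugate gives T⁻¹ = [[-2, -31/6, -8/3], [1, 7/3, 4/3], [2, 11/2, 3]].
X = QT⁻¹ = [[15, -18, 21]] · [[-2, -31/6, -8/3], [1, 7/3, 4/3], [2, 11/2, 3]] = [[-6, -4, -1]].

X = [[-6, -4, -1]]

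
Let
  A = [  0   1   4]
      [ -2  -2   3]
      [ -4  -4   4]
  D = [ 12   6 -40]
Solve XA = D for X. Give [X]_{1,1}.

Right-multiplying both sides by A⁻¹ gives X = DA⁻¹.
A has determinant -4; A⁻¹ = [[-1, 5, -11/4], [1, -4, 2], [0, 1, -1/2]].
X = DA⁻¹ = [[12, 6, -40]] · [[-1, 5, -11/4], [1, -4, 2], [0, 1, -1/2]] = [[-6, -4, -1]].

-6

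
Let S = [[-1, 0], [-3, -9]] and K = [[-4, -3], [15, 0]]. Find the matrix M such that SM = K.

S is on the left of M, so left-multiply by S⁻¹: M = S⁻¹K.
det S = 9, so S⁻¹ = [[-1, 0], [1/3, -1/9]].
M = S⁻¹K = [[-1, 0], [1/3, -1/9]] · [[-4, -3], [15, 0]] = [[4, 3], [-3, -1]].

M = [[4, 3], [-3, -1]]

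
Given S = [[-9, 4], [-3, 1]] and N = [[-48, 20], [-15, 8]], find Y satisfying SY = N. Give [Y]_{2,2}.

S is on the left of Y, so left-multiply by S⁻¹: Y = S⁻¹N.
det S = 3, so S⁻¹ = [[1/3, -4/3], [1, -3]].
Y = S⁻¹N = [[1/3, -4/3], [1, -3]] · [[-48, 20], [-15, 8]] = [[4, -4], [-3, -4]].

-4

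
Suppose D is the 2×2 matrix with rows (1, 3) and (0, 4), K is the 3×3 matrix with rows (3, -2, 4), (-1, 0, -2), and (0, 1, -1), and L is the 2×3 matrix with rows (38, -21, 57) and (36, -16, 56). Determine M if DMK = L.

M = [[4, 1, -1], [2, -3, 0]]

Left-multiply by D⁻¹ and right-multiply by K⁻¹: M = D⁻¹LK⁻¹.
det D = 4; the adjugate gives D⁻¹ = [[1, -3/4], [0, 1/4]].
det K = 4; the adjugate gives K⁻¹ = [[1/2, 1/2, 1], [-1/4, -3/4, 1/2], [-1/4, -3/4, -1/2]].
D⁻¹L = [[11, -9, 15], [9, -4, 14]].
M = (D⁻¹L)K⁻¹ = [[4, 1, -1], [2, -3, 0]].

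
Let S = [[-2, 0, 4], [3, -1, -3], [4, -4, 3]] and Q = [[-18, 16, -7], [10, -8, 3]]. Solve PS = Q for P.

P = [[5, 4, -5], [3, 4, 1]]

S is on the right of P, so right-multiply by S⁻¹: P = QS⁻¹.
S has determinant -2; S⁻¹ = [[15/2, 8, -2], [21/2, 11, -3], [4, 4, -1]].
P = QS⁻¹ = [[-18, 16, -7], [10, -8, 3]] · [[15/2, 8, -2], [21/2, 11, -3], [4, 4, -1]] = [[5, 4, -5], [3, 4, 1]].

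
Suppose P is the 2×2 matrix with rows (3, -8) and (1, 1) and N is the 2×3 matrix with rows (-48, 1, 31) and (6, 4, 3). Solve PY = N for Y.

Since P multiplies Y on the left, Y = P⁻¹N.
P has determinant 11; P⁻¹ = [[1/11, 8/11], [-1/11, 3/11]].
Y = P⁻¹N = [[1/11, 8/11], [-1/11, 3/11]] · [[-48, 1, 31], [6, 4, 3]] = [[0, 3, 5], [6, 1, -2]].

Y = [[0, 3, 5], [6, 1, -2]]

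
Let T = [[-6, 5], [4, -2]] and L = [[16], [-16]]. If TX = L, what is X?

X = [[-6], [-4]]

Left-multiplying both sides by T⁻¹ gives X = T⁻¹L.
det T = -8, so T⁻¹ = [[1/4, 5/8], [1/2, 3/4]].
X = T⁻¹L = [[1/4, 5/8], [1/2, 3/4]] · [[16], [-16]] = [[-6], [-4]].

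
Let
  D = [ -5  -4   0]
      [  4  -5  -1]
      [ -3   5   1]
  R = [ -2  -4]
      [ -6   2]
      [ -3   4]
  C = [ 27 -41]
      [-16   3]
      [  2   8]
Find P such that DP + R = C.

DP = C − R = [[29, -37], [-10, 1], [5, 4]].
Since D multiplies P on the left, P = D⁻¹(C − R).
D has determinant 4; D⁻¹ = [[0, 1, 1], [-1/4, -5/4, -5/4], [5/4, 37/4, 41/4]].
P = D⁻¹(C − R) = [[-5, 5], [-1, 3], [-5, 4]].

P = [[-5, 5], [-1, 3], [-5, 4]]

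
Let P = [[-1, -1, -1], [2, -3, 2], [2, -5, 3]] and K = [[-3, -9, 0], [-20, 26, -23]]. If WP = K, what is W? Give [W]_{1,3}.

3

Since P sits to the right of W, W = KP⁻¹.
det P = 5; the adjugate gives P⁻¹ = [[1/5, 8/5, -1], [-2/5, -1/5, 0], [-4/5, -7/5, 1]].
W = KP⁻¹ = [[-3, -9, 0], [-20, 26, -23]] · [[1/5, 8/5, -1], [-2/5, -1/5, 0], [-4/5, -7/5, 1]] = [[3, -3, 3], [4, -5, -3]].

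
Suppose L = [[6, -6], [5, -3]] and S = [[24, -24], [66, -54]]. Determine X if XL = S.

Since L sits to the right of X, X = SL⁻¹.
det L = 12; the adjugate gives L⁻¹ = [[-1/4, 1/2], [-5/12, 1/2]].
X = SL⁻¹ = [[24, -24], [66, -54]] · [[-1/4, 1/2], [-5/12, 1/2]] = [[4, 0], [6, 6]].

X = [[4, 0], [6, 6]]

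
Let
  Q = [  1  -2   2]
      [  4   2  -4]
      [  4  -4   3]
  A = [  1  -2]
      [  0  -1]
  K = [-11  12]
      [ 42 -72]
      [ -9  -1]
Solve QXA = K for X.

X = [[5, 0], [5, -4], [-3, 1]]

Isolating X: multiply by Q⁻¹ from the left and A⁻¹ from the right, so X = Q⁻¹KA⁻¹.
Q has determinant -2; Q⁻¹ = [[5, 1, -2], [14, 5/2, -6], [12, 2, -5]].
det A = -1; the adjugate gives A⁻¹ = [[1, -2], [0, -1]].
Q⁻¹K = [[5, -10], [5, -6], [-3, 5]].
X = (Q⁻¹K)A⁻¹ = [[5, 0], [5, -4], [-3, 1]].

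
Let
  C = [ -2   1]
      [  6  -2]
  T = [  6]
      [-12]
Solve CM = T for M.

Left-multiplying both sides by C⁻¹ gives M = C⁻¹T.
det C = -2; the adjugate gives C⁻¹ = [[1, 1/2], [3, 1]].
M = C⁻¹T = [[1, 1/2], [3, 1]] · [[6], [-12]] = [[0], [6]].

M = [[0], [6]]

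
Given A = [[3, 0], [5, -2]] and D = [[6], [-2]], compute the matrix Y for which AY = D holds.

Y = [[2], [6]]

Since A multiplies Y on the left, Y = A⁻¹D.
det A = -6; the adjugate gives A⁻¹ = [[1/3, 0], [5/6, -1/2]].
Y = A⁻¹D = [[1/3, 0], [5/6, -1/2]] · [[6], [-2]] = [[2], [6]].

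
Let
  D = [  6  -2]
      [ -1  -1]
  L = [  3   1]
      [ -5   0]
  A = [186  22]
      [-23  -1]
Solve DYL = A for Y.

Y = [[3, -4], [-2, 0]]

Y = D⁻¹AL⁻¹ (apply D⁻¹ on the left and L⁻¹ on the right).
det D = -8; the adjugate gives D⁻¹ = [[1/8, -1/4], [-1/8, -3/4]].
L has determinant 5; L⁻¹ = [[0, -1/5], [1, 3/5]].
D⁻¹A = [[29, 3], [-6, -2]].
Y = (D⁻¹A)L⁻¹ = [[3, -4], [-2, 0]].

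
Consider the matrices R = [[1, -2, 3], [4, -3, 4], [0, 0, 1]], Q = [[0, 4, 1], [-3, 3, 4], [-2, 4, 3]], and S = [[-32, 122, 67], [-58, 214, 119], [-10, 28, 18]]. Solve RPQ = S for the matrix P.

Left-multiply by R⁻¹ and right-multiply by Q⁻¹: P = R⁻¹SQ⁻¹.
R has determinant 5; R⁻¹ = [[-3/5, 2/5, 1/5], [-4/5, 1/5, 8/5], [0, 0, 1]].
det Q = -2; the adjugate gives Q⁻¹ = [[7/2, 4, -13/2], [-1/2, -1, 3/2], [3, 4, -6]].
R⁻¹S = [[-6, 18, 11], [-2, -10, -1], [-10, 28, 18]].
P = (R⁻¹S)Q⁻¹ = [[3, 2, 0], [-5, -2, 4], [5, 4, -1]].

P = [[3, 2, 0], [-5, -2, 4], [5, 4, -1]]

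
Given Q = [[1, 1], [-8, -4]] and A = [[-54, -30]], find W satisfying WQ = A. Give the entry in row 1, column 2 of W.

6

Right-multiplying both sides by Q⁻¹ gives W = AQ⁻¹.
det Q = 4, so Q⁻¹ = [[-1, -1/4], [2, 1/4]].
W = AQ⁻¹ = [[-54, -30]] · [[-1, -1/4], [2, 1/4]] = [[-6, 6]].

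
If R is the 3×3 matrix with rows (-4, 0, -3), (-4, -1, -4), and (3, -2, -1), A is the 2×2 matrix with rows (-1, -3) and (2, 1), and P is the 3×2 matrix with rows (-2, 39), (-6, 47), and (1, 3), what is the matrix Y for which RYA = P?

Y = [[1, 3], [0, 5], [4, -1]]

Left-multiply by R⁻¹ and right-multiply by A⁻¹: Y = R⁻¹PA⁻¹.
det R = -5; the adjugate gives R⁻¹ = [[7/5, -6/5, 3/5], [16/5, -13/5, 4/5], [-11/5, 8/5, -4/5]].
det A = 5, so A⁻¹ = [[1/5, 3/5], [-2/5, -1/5]].
R⁻¹P = [[5, 0], [10, 5], [-6, -13]].
Y = (R⁻¹P)A⁻¹ = [[1, 3], [0, 5], [4, -1]].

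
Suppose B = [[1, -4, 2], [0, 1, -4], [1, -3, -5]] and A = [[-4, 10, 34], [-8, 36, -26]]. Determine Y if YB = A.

Since B sits to the right of Y, Y = AB⁻¹.
det B = -3, so B⁻¹ = [[17/3, 26/3, -14/3], [4/3, 7/3, -4/3], [1/3, 1/3, -1/3]].
Y = AB⁻¹ = [[-4, 10, 34], [-8, 36, -26]] · [[17/3, 26/3, -14/3], [4/3, 7/3, -4/3], [1/3, 1/3, -1/3]] = [[2, 0, -6], [-6, 6, -2]].

Y = [[2, 0, -6], [-6, 6, -2]]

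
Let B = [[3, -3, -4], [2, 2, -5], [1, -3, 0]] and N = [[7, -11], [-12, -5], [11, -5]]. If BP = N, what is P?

Since B multiplies P on the left, P = B⁻¹N.
B has determinant 2; B⁻¹ = [[-15/2, 6, 23/2], [-5/2, 2, 7/2], [-4, 3, 6]].
P = B⁻¹N = [[-15/2, 6, 23/2], [-5/2, 2, 7/2], [-4, 3, 6]] · [[7, -11], [-12, -5], [11, -5]] = [[2, -5], [-3, 0], [2, -1]].

P = [[2, -5], [-3, 0], [2, -1]]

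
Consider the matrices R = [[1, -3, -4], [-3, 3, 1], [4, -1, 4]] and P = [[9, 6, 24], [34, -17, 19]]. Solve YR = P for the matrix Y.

Y = [[-3, 0, 3], [-1, -5, 5]]

Right-multiplying both sides by R⁻¹ gives Y = PR⁻¹.
det R = 1; the adjugate gives R⁻¹ = [[13, 16, 9], [16, 20, 11], [-9, -11, -6]].
Y = PR⁻¹ = [[9, 6, 24], [34, -17, 19]] · [[13, 16, 9], [16, 20, 11], [-9, -11, -6]] = [[-3, 0, 3], [-1, -5, 5]].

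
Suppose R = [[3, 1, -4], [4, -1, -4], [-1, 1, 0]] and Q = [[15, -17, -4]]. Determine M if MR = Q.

M = [[-5, 6, -6]]

Since R sits to the right of M, M = QR⁻¹.
R has determinant 4; R⁻¹ = [[1, -1, -2], [1, -1, -1], [3/4, -1, -7/4]].
M = QR⁻¹ = [[15, -17, -4]] · [[1, -1, -2], [1, -1, -1], [3/4, -1, -7/4]] = [[-5, 6, -6]].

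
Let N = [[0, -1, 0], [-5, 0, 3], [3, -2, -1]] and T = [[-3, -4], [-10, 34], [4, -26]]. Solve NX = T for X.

Since N multiplies X on the left, X = N⁻¹T.
N has determinant -4; N⁻¹ = [[-3/2, 1/4, 3/4], [-1, 0, 0], [-5/2, 3/4, 5/4]].
X = N⁻¹T = [[-3/2, 1/4, 3/4], [-1, 0, 0], [-5/2, 3/4, 5/4]] · [[-3, -4], [-10, 34], [4, -26]] = [[5, -5], [3, 4], [5, 3]].

X = [[5, -5], [3, 4], [5, 3]]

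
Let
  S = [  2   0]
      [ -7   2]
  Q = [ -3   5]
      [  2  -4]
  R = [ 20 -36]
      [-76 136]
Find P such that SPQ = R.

Left-multiply by S⁻¹ and right-multiply by Q⁻¹: P = S⁻¹RQ⁻¹.
det S = 4, so S⁻¹ = [[1/2, 0], [7/4, 1/2]].
Q has determinant 2; Q⁻¹ = [[-2, -5/2], [-1, -3/2]].
S⁻¹R = [[10, -18], [-3, 5]].
P = (S⁻¹R)Q⁻¹ = [[-2, 2], [1, 0]].

P = [[-2, 2], [1, 0]]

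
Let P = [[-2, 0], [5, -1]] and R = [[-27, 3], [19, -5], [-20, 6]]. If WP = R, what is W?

P is on the right of W, so right-multiply by P⁻¹: W = RP⁻¹.
P has determinant 2; P⁻¹ = [[-1/2, 0], [-5/2, -1]].
W = RP⁻¹ = [[-27, 3], [19, -5], [-20, 6]] · [[-1/2, 0], [-5/2, -1]] = [[6, -3], [3, 5], [-5, -6]].

W = [[6, -3], [3, 5], [-5, -6]]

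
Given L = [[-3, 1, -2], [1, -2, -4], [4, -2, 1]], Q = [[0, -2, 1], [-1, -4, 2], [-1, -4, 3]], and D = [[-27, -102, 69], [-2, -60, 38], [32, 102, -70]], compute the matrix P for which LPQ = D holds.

P = [[4, -4, -4], [-1, -1, 0], [-5, 1, -3]]

Isolating P: multiply by L⁻¹ from the left and Q⁻¹ from the right, so P = L⁻¹DQ⁻¹.
L has determinant 1; L⁻¹ = [[-10, 3, -8], [-17, 5, -14], [6, -2, 5]].
det Q = -2; the adjugate gives Q⁻¹ = [[2, -1, 0], [-1/2, -1/2, 1/2], [0, -1, 1]].
L⁻¹D = [[8, 24, -16], [1, 6, -3], [2, 18, -12]].
P = (L⁻¹D)Q⁻¹ = [[4, -4, -4], [-1, -1, 0], [-5, 1, -3]].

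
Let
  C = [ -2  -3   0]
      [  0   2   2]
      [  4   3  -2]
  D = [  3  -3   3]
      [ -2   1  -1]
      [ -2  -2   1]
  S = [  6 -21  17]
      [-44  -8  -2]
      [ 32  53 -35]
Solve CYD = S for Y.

Isolating Y: multiply by C⁻¹ from the left and D⁻¹ from the right, so Y = C⁻¹SD⁻¹.
det C = -4; the adjugate gives C⁻¹ = [[5/2, 3/2, 3/2], [-2, -1, -1], [2, 3/2, 1]].
D has determinant 3; D⁻¹ = [[-1/3, -1, 0], [4/3, 3, -1], [2, 4, -1]].
C⁻¹S = [[-3, 15, -13], [0, -3, 3], [-22, -1, -4]].
Y = (C⁻¹S)D⁻¹ = [[-5, -4, -2], [2, 3, 0], [-2, 3, 5]].

Y = [[-5, -4, -2], [2, 3, 0], [-2, 3, 5]]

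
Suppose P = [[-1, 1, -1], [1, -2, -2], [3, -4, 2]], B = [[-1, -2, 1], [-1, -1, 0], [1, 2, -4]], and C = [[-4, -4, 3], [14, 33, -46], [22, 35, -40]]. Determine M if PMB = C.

M = [[4, -1, -3], [5, 0, -5], [2, -3, -1]]

M = P⁻¹CB⁻¹ (apply P⁻¹ on the left and B⁻¹ on the right).
det P = 2; the adjugate gives P⁻¹ = [[-6, 1, -2], [-4, 1/2, -3/2], [1, -1/2, 1/2]].
det B = 3; the adjugate gives B⁻¹ = [[4/3, -2, 1/3], [-4/3, 1, -1/3], [-1/3, 0, -1/3]].
P⁻¹C = [[-6, -13, 16], [-10, -20, 25], [0, -3, 6]].
M = (P⁻¹C)B⁻¹ = [[4, -1, -3], [5, 0, -5], [2, -3, -1]].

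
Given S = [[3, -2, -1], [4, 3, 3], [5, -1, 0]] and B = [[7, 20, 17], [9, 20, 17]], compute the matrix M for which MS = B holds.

M = [[1, 6, -4], [-2, 5, -1]]

Right-multiplying both sides by S⁻¹ gives M = BS⁻¹.
S has determinant -2; S⁻¹ = [[-3/2, -1/2, 3/2], [-15/2, -5/2, 13/2], [19/2, 7/2, -17/2]].
M = BS⁻¹ = [[7, 20, 17], [9, 20, 17]] · [[-3/2, -1/2, 3/2], [-15/2, -5/2, 13/2], [19/2, 7/2, -17/2]] = [[1, 6, -4], [-2, 5, -1]].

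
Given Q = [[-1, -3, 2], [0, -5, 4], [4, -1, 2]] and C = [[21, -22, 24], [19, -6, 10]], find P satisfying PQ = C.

P = [[-1, 4, 5], [5, -3, 6]]

Right-multiplying both sides by Q⁻¹ gives P = CQ⁻¹.
det Q = -2; the adjugate gives Q⁻¹ = [[3, -2, 1], [-8, 5, -2], [-10, 13/2, -5/2]].
P = CQ⁻¹ = [[21, -22, 24], [19, -6, 10]] · [[3, -2, 1], [-8, 5, -2], [-10, 13/2, -5/2]] = [[-1, 4, 5], [5, -3, 6]].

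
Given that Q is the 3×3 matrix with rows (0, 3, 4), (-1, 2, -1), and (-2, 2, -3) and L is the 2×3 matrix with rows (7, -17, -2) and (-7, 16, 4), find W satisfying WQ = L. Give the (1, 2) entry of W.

Since Q sits to the right of W, W = LQ⁻¹.
det Q = 5; the adjugate gives Q⁻¹ = [[-4/5, 17/5, -11/5], [-1/5, 8/5, -4/5], [2/5, -6/5, 3/5]].
W = LQ⁻¹ = [[7, -17, -2], [-7, 16, 4]] · [[-4/5, 17/5, -11/5], [-1/5, 8/5, -4/5], [2/5, -6/5, 3/5]] = [[-3, -1, -3], [4, -3, 5]].

-1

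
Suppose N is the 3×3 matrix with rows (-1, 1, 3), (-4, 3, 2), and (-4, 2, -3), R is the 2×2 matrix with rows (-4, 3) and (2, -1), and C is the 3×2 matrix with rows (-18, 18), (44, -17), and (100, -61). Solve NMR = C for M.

Isolating M: multiply by N⁻¹ from the left and R⁻¹ from the right, so M = N⁻¹CR⁻¹.
det N = 5, so N⁻¹ = [[-13/5, 9/5, -7/5], [-4, 3, -2], [4/5, -2/5, 1/5]].
det R = -2, so R⁻¹ = [[1/2, 3/2], [1, 2]].
N⁻¹C = [[-14, 8], [4, -1], [-12, 9]].
M = (N⁻¹C)R⁻¹ = [[1, -5], [1, 4], [3, 0]].

M = [[1, -5], [1, 4], [3, 0]]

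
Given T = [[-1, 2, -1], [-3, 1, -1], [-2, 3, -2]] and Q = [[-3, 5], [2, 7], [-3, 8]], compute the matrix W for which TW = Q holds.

Since T multiplies W on the left, W = T⁻¹Q.
det T = -2, so T⁻¹ = [[-1/2, -1/2, 1/2], [2, 0, -1], [7/2, 1/2, -5/2]].
W = T⁻¹Q = [[-1/2, -1/2, 1/2], [2, 0, -1], [7/2, 1/2, -5/2]] · [[-3, 5], [2, 7], [-3, 8]] = [[-1, -2], [-3, 2], [-2, 1]].

W = [[-1, -2], [-3, 2], [-2, 1]]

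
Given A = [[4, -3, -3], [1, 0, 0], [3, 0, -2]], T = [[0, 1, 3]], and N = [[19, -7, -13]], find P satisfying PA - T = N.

P = [[2, 5, 2]]

PA = N + T = [[19, -6, -10]].
Since A sits to the right of P, P = (N + T)A⁻¹.
det A = -6; the adjugate gives A⁻¹ = [[0, 1, 0], [-1/3, -1/6, 1/2], [0, 3/2, -1/2]].
P = (N + T)A⁻¹ = [[2, 5, 2]].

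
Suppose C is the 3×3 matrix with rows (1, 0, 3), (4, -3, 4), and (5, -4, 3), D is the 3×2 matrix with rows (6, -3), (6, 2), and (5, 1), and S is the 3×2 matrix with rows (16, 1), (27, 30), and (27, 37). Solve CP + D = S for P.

CP = S − D = [[10, 4], [21, 28], [22, 36]].
Left-multiplying both sides by C⁻¹ gives P = C⁻¹(S − D).
det C = 4; the adjugate gives C⁻¹ = [[7/4, -3, 9/4], [2, -3, 2], [-1/4, 1, -3/4]].
P = C⁻¹(S − D) = [[4, 4], [1, -4], [2, 0]].

P = [[4, 4], [1, -4], [2, 0]]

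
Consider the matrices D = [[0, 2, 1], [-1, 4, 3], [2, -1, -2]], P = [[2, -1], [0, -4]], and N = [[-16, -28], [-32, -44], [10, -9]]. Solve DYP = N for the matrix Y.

Left-multiply by D⁻¹ and right-multiply by P⁻¹: Y = D⁻¹NP⁻¹.
D has determinant 1; D⁻¹ = [[-5, 3, 2], [4, -2, -1], [-7, 4, 2]].
det P = -8; the adjugate gives P⁻¹ = [[1/2, -1/8], [0, -1/4]].
D⁻¹N = [[4, -10], [-10, -15], [4, 2]].
Y = (D⁻¹N)P⁻¹ = [[2, 2], [-5, 5], [2, -1]].

Y = [[2, 2], [-5, 5], [2, -1]]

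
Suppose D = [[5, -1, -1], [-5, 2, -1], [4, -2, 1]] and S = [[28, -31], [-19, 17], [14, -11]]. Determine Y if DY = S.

D is on the left of Y, so left-multiply by D⁻¹: Y = D⁻¹S.
det D = -3; the adjugate gives D⁻¹ = [[0, -1, -1], [-1/3, -3, -10/3], [-2/3, -2, -5/3]].
Y = D⁻¹S = [[0, -1, -1], [-1/3, -3, -10/3], [-2/3, -2, -5/3]] · [[28, -31], [-19, 17], [14, -11]] = [[5, -6], [1, -4], [-4, 5]].

Y = [[5, -6], [1, -4], [-4, 5]]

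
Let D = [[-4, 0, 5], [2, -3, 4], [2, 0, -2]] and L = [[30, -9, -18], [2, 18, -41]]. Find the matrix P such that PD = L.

P = [[-6, 3, 0], [-3, -6, 1]]

Right-multiplying both sides by D⁻¹ gives P = LD⁻¹.
D has determinant 6; D⁻¹ = [[1, 0, 5/2], [2, -1/3, 13/3], [1, 0, 2]].
P = LD⁻¹ = [[30, -9, -18], [2, 18, -41]] · [[1, 0, 5/2], [2, -1/3, 13/3], [1, 0, 2]] = [[-6, 3, 0], [-3, -6, 1]].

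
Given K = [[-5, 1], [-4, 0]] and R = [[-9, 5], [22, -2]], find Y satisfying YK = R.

Y = [[5, -4], [-2, -3]]

Since K sits to the right of Y, Y = RK⁻¹.
K has determinant 4; K⁻¹ = [[0, -1/4], [1, -5/4]].
Y = RK⁻¹ = [[-9, 5], [22, -2]] · [[0, -1/4], [1, -5/4]] = [[5, -4], [-2, -3]].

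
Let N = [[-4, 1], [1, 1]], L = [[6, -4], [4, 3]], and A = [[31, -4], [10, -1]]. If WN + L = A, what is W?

W = [[-5, 5], [-2, -2]]

WN = A − L = [[25, 0], [6, -4]].
N is on the right of W, so right-multiply by N⁻¹: W = (A − L)N⁻¹.
N has determinant -5; N⁻¹ = [[-1/5, 1/5], [1/5, 4/5]].
W = (A − L)N⁻¹ = [[-5, 5], [-2, -2]].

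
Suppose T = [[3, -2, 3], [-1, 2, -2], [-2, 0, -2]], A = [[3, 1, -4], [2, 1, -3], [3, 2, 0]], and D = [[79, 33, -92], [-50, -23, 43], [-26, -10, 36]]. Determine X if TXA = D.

X = [[4, 5, -2], [-4, -1, -2], [-1, -3, 2]]

Isolating X: multiply by T⁻¹ from the left and A⁻¹ from the right, so X = T⁻¹DA⁻¹.
det T = -4, so T⁻¹ = [[1, 1, 1/2], [-1/2, 0, -3/4], [-1, -1, -1]].
A has determinant 5; A⁻¹ = [[6/5, -8/5, 1/5], [-9/5, 12/5, 1/5], [1/5, -3/5, 1/5]].
T⁻¹D = [[16, 5, -31], [-20, -9, 19], [-3, 0, 13]].
X = (T⁻¹D)A⁻¹ = [[4, 5, -2], [-4, -1, -2], [-1, -3, 2]].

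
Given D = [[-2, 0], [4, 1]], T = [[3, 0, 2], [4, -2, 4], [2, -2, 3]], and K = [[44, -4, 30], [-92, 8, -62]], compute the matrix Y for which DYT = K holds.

Isolating Y: multiply by D⁻¹ from the left and T⁻¹ from the right, so Y = D⁻¹KT⁻¹.
det D = -2; the adjugate gives D⁻¹ = [[-1/2, 0], [2, 1]].
T has determinant -2; T⁻¹ = [[-1, 2, -2], [2, -5/2, 2], [2, -3, 3]].
D⁻¹K = [[-22, 2, -15], [-4, 0, -2]].
Y = (D⁻¹K)T⁻¹ = [[-4, -4, 3], [0, -2, 2]].

Y = [[-4, -4, 3], [0, -2, 2]]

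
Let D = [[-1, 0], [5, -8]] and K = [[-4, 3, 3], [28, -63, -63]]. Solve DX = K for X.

X = [[4, -3, -3], [-1, 6, 6]]

Since D multiplies X on the left, X = D⁻¹K.
det D = 8, so D⁻¹ = [[-1, 0], [-5/8, -1/8]].
X = D⁻¹K = [[-1, 0], [-5/8, -1/8]] · [[-4, 3, 3], [28, -63, -63]] = [[4, -3, -3], [-1, 6, 6]].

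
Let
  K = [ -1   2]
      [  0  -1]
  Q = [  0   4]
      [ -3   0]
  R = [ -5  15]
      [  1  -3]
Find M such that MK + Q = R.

M = [[5, -1], [-4, -5]]

MK = R − Q = [[-5, 11], [4, -3]].
K is on the right of M, so right-multiply by K⁻¹: M = (R − Q)K⁻¹.
K has determinant 1; K⁻¹ = [[-1, -2], [0, -1]].
M = (R − Q)K⁻¹ = [[5, -1], [-4, -5]].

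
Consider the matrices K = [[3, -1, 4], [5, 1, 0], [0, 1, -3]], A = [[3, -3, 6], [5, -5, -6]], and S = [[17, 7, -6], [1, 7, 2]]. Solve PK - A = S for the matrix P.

P = [[0, 4, 0], [2, 0, 4]]

PK = S + A = [[20, 4, 0], [6, 2, -4]].
Since K sits to the right of P, P = (S + A)K⁻¹.
K has determinant -4; K⁻¹ = [[3/4, -1/4, 1], [-15/4, 9/4, -5], [-5/4, 3/4, -2]].
P = (S + A)K⁻¹ = [[0, 4, 0], [2, 0, 4]].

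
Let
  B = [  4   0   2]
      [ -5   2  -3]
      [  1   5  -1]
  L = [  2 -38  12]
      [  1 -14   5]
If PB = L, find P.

P = [[-3, -4, -6], [5, 3, -4]]

Since B sits to the right of P, P = LB⁻¹.
det B = -2; the adjugate gives B⁻¹ = [[-13/2, -5, 2], [4, 3, -1], [27/2, 10, -4]].
P = LB⁻¹ = [[2, -38, 12], [1, -14, 5]] · [[-13/2, -5, 2], [4, 3, -1], [27/2, 10, -4]] = [[-3, -4, -6], [5, 3, -4]].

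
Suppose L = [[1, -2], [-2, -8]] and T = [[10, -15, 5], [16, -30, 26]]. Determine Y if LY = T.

L is on the left of Y, so left-multiply by L⁻¹: Y = L⁻¹T.
L has determinant -12; L⁻¹ = [[2/3, -1/6], [-1/6, -1/12]].
Y = L⁻¹T = [[2/3, -1/6], [-1/6, -1/12]] · [[10, -15, 5], [16, -30, 26]] = [[4, -5, -1], [-3, 5, -3]].

Y = [[4, -5, -1], [-3, 5, -3]]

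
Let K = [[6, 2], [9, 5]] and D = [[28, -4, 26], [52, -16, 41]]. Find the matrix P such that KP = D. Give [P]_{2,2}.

-5

K is on the left of P, so left-multiply by K⁻¹: P = K⁻¹D.
det K = 12; the adjugate gives K⁻¹ = [[5/12, -1/6], [-3/4, 1/2]].
P = K⁻¹D = [[5/12, -1/6], [-3/4, 1/2]] · [[28, -4, 26], [52, -16, 41]] = [[3, 1, 4], [5, -5, 1]].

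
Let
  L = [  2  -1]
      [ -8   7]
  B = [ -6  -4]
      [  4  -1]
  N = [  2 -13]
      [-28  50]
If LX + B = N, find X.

X = [[4, -2], [0, 5]]

LX = N − B = [[8, -9], [-32, 51]].
Since L multiplies X on the left, X = L⁻¹(N − B).
det L = 6, so L⁻¹ = [[7/6, 1/6], [4/3, 1/3]].
X = L⁻¹(N − B) = [[4, -2], [0, 5]].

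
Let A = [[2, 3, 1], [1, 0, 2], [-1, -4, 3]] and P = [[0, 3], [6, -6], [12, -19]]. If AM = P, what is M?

M = [[2, 4], [-2, 0], [2, -5]]

Left-multiplying both sides by A⁻¹ gives M = A⁻¹P.
det A = -3; the adjugate gives A⁻¹ = [[-8/3, 13/3, -2], [5/3, -7/3, 1], [4/3, -5/3, 1]].
M = A⁻¹P = [[-8/3, 13/3, -2], [5/3, -7/3, 1], [4/3, -5/3, 1]] · [[0, 3], [6, -6], [12, -19]] = [[2, 4], [-2, 0], [2, -5]].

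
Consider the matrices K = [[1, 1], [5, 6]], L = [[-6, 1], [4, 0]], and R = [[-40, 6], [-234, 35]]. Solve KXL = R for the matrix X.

X = K⁻¹RL⁻¹ (apply K⁻¹ on the left and L⁻¹ on the right).
det K = 1; the adjugate gives K⁻¹ = [[6, -1], [-5, 1]].
L has determinant -4; L⁻¹ = [[0, 1/4], [1, 3/2]].
K⁻¹R = [[-6, 1], [-34, 5]].
X = (K⁻¹R)L⁻¹ = [[1, 0], [5, -1]].

X = [[1, 0], [5, -1]]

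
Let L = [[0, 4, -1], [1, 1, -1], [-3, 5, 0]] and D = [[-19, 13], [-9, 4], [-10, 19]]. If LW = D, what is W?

Since L multiplies W on the left, W = L⁻¹D.
L has determinant 4; L⁻¹ = [[5/4, -5/4, -3/4], [3/4, -3/4, -1/4], [2, -3, -1]].
W = L⁻¹D = [[5/4, -5/4, -3/4], [3/4, -3/4, -1/4], [2, -3, -1]] · [[-19, 13], [-9, 4], [-10, 19]] = [[-5, -3], [-5, 2], [-1, -5]].

W = [[-5, -3], [-5, 2], [-1, -5]]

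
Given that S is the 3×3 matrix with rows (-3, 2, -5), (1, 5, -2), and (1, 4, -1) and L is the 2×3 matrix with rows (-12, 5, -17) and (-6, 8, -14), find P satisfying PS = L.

P = [[4, -3, 3], [2, 4, -4]]

Right-multiplying both sides by S⁻¹ gives P = LS⁻¹.
det S = -6, so S⁻¹ = [[-1/2, 3, -7/2], [1/6, -4/3, 11/6], [1/6, -7/3, 17/6]].
P = LS⁻¹ = [[-12, 5, -17], [-6, 8, -14]] · [[-1/2, 3, -7/2], [1/6, -4/3, 11/6], [1/6, -7/3, 17/6]] = [[4, -3, 3], [2, 4, -4]].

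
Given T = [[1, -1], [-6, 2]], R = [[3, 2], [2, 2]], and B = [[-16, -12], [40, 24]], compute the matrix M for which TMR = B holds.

M = [[-2, 2], [2, 4]]

Left-multiply by T⁻¹ and right-multiply by R⁻¹: M = T⁻¹BR⁻¹.
T has determinant -4; T⁻¹ = [[-1/2, -1/4], [-3/2, -1/4]].
det R = 2, so R⁻¹ = [[1, -1], [-1, 3/2]].
T⁻¹B = [[-2, 0], [14, 12]].
M = (T⁻¹B)R⁻¹ = [[-2, 2], [2, 4]].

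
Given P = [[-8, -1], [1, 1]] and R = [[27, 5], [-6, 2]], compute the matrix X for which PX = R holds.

P is on the left of X, so left-multiply by P⁻¹: X = P⁻¹R.
P has determinant -7; P⁻¹ = [[-1/7, -1/7], [1/7, 8/7]].
X = P⁻¹R = [[-1/7, -1/7], [1/7, 8/7]] · [[27, 5], [-6, 2]] = [[-3, -1], [-3, 3]].

X = [[-3, -1], [-3, 3]]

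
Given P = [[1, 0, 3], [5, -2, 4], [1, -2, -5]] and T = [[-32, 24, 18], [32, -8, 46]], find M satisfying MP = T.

Right-multiplying both sides by P⁻¹ gives M = TP⁻¹.
P has determinant -6; P⁻¹ = [[-3, 1, -1], [-29/6, 4/3, -11/6], [4/3, -1/3, 1/3]].
M = TP⁻¹ = [[-32, 24, 18], [32, -8, 46]] · [[-3, 1, -1], [-29/6, 4/3, -11/6], [4/3, -1/3, 1/3]] = [[4, -6, -6], [4, 6, -2]].

M = [[4, -6, -6], [4, 6, -2]]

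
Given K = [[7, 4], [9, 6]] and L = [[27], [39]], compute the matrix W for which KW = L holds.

W = [[1], [5]]

Since K multiplies W on the left, W = K⁻¹L.
det K = 6, so K⁻¹ = [[1, -2/3], [-3/2, 7/6]].
W = K⁻¹L = [[1, -2/3], [-3/2, 7/6]] · [[27], [39]] = [[1], [5]].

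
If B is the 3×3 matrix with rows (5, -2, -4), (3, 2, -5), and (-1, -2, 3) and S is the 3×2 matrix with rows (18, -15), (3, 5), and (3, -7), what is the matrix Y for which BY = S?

Y = [[6, 1], [0, 6], [3, 2]]

Since B multiplies Y on the left, Y = B⁻¹S.
det B = 4, so B⁻¹ = [[-1, 7/2, 9/2], [-1, 11/4, 13/4], [-1, 3, 4]].
Y = B⁻¹S = [[-1, 7/2, 9/2], [-1, 11/4, 13/4], [-1, 3, 4]] · [[18, -15], [3, 5], [3, -7]] = [[6, 1], [0, 6], [3, 2]].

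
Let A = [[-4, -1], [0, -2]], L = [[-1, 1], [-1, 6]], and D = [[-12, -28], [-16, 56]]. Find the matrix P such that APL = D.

Isolating P: multiply by A⁻¹ from the left and L⁻¹ from the right, so P = A⁻¹DL⁻¹.
det A = 8, so A⁻¹ = [[-1/4, 1/8], [0, -1/2]].
det L = -5; the adjugate gives L⁻¹ = [[-6/5, 1/5], [-1/5, 1/5]].
A⁻¹D = [[1, 14], [8, -28]].
P = (A⁻¹D)L⁻¹ = [[-4, 3], [-4, -4]].

P = [[-4, 3], [-4, -4]]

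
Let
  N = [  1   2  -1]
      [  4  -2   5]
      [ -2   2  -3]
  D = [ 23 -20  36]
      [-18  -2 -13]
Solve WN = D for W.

Right-multiplying both sides by N⁻¹ gives W = DN⁻¹.
det N = -4; the adjugate gives N⁻¹ = [[1, -1, -2], [-1/2, 5/4, 9/4], [-1, 3/2, 5/2]].
W = DN⁻¹ = [[23, -20, 36], [-18, -2, -13]] · [[1, -1, -2], [-1/2, 5/4, 9/4], [-1, 3/2, 5/2]] = [[-3, 6, -1], [-4, -4, -1]].

W = [[-3, 6, -1], [-4, -4, -1]]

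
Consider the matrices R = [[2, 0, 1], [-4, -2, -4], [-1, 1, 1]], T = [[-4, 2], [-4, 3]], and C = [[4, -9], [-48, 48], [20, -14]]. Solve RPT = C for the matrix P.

Isolating P: multiply by R⁻¹ from the left and T⁻¹ from the right, so P = R⁻¹CT⁻¹.
R has determinant -2; R⁻¹ = [[-1, -1/2, -1], [-4, -3/2, -2], [3, 1, 2]].
T has determinant -4; T⁻¹ = [[-3/4, 1/2], [-1, 1]].
R⁻¹C = [[0, -1], [16, -8], [4, -7]].
P = (R⁻¹C)T⁻¹ = [[1, -1], [-4, 0], [4, -5]].

P = [[1, -1], [-4, 0], [4, -5]]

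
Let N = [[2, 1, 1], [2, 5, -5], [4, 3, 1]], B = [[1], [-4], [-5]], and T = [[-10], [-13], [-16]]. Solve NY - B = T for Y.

NY = T + B = [[-9], [-17], [-21]].
Left-multiplying both sides by N⁻¹ gives Y = N⁻¹(T + B).
det N = 4; the adjugate gives N⁻¹ = [[5, 1/2, -5/2], [-11/2, -1/2, 3], [-7/2, -1/2, 2]].
Y = N⁻¹(T + B) = [[-1], [-5], [-2]].

Y = [[-1], [-5], [-2]]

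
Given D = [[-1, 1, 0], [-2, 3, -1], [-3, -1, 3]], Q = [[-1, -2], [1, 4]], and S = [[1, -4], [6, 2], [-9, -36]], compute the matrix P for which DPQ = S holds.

P = [[1, 0], [-3, -3], [0, -4]]

Isolating P: multiply by D⁻¹ from the left and Q⁻¹ from the right, so P = D⁻¹SQ⁻¹.
det D = 1, so D⁻¹ = [[8, -3, -1], [9, -3, -1], [11, -4, -1]].
Q has determinant -2; Q⁻¹ = [[-2, -1], [1/2, 1/2]].
D⁻¹S = [[-1, -2], [0, -6], [-4, -16]].
P = (D⁻¹S)Q⁻¹ = [[1, 0], [-3, -3], [0, -4]].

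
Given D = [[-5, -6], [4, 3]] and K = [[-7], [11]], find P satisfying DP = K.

D is on the left of P, so left-multiply by D⁻¹: P = D⁻¹K.
det D = 9; the adjugate gives D⁻¹ = [[1/3, 2/3], [-4/9, -5/9]].
P = D⁻¹K = [[1/3, 2/3], [-4/9, -5/9]] · [[-7], [11]] = [[5], [-3]].

P = [[5], [-3]]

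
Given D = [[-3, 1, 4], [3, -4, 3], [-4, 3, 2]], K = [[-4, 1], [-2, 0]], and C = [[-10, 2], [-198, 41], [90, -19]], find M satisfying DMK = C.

Isolating M: multiply by D⁻¹ from the left and K⁻¹ from the right, so M = D⁻¹CK⁻¹.
det D = 5; the adjugate gives D⁻¹ = [[-17/5, 2, 19/5], [-18/5, 2, 21/5], [-7/5, 1, 9/5]].
det K = 2, so K⁻¹ = [[0, -1/2], [1, -2]].
D⁻¹C = [[-20, 3], [18, -5], [-22, 4]].
M = (D⁻¹C)K⁻¹ = [[3, 4], [-5, 1], [4, 3]].

M = [[3, 4], [-5, 1], [4, 3]]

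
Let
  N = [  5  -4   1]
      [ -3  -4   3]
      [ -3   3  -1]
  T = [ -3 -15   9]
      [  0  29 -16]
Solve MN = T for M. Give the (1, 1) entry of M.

Right-multiplying both sides by N⁻¹ gives M = TN⁻¹.
det N = 2, so N⁻¹ = [[-5/2, -1/2, -4], [-6, -1, -9], [-21/2, -3/2, -16]].
M = TN⁻¹ = [[-3, -15, 9], [0, 29, -16]] · [[-5/2, -1/2, -4], [-6, -1, -9], [-21/2, -3/2, -16]] = [[3, 3, 3], [-6, -5, -5]].

3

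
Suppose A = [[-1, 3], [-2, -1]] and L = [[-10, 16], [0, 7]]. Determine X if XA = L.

X = [[6, 2], [2, -1]]

Since A sits to the right of X, X = LA⁻¹.
det A = 7; the adjugate gives A⁻¹ = [[-1/7, -3/7], [2/7, -1/7]].
X = LA⁻¹ = [[-10, 16], [0, 7]] · [[-1/7, -3/7], [2/7, -1/7]] = [[6, 2], [2, -1]].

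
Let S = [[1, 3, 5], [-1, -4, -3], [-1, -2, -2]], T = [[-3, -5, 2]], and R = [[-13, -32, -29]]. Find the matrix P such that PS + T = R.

PS = R − T = [[-10, -27, -31]].
Right-multiplying both sides by S⁻¹ gives P = (R − T)S⁻¹.
S has determinant -5; S⁻¹ = [[-2/5, 4/5, -11/5], [-1/5, -3/5, 2/5], [2/5, 1/5, 1/5]].
P = (R − T)S⁻¹ = [[-3, 2, 5]].

P = [[-3, 2, 5]]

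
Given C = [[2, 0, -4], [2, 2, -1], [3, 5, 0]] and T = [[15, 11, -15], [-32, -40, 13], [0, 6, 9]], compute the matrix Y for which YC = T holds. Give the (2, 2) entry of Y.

C is on the right of Y, so right-multiply by C⁻¹: Y = TC⁻¹.
det C = -6, so C⁻¹ = [[-5/6, 10/3, -4/3], [1/2, -2, 1], [-2/3, 5/3, -2/3]].
Y = TC⁻¹ = [[15, 11, -15], [-32, -40, 13], [0, 6, 9]] · [[-5/6, 10/3, -4/3], [1/2, -2, 1], [-2/3, 5/3, -2/3]] = [[3, 3, 1], [-2, -5, -6], [-3, 3, 0]].

-5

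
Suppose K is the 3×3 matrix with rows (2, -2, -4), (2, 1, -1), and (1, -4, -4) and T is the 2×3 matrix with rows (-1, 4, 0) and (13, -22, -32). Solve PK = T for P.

Since K sits to the right of P, P = TK⁻¹.
det K = 6; the adjugate gives K⁻¹ = [[-4/3, 4/3, 1], [7/6, -2/3, -1], [-3/2, 1, 1]].
P = TK⁻¹ = [[-1, 4, 0], [13, -22, -32]] · [[-4/3, 4/3, 1], [7/6, -2/3, -1], [-3/2, 1, 1]] = [[6, -4, -5], [5, 0, 3]].

P = [[6, -4, -5], [5, 0, 3]]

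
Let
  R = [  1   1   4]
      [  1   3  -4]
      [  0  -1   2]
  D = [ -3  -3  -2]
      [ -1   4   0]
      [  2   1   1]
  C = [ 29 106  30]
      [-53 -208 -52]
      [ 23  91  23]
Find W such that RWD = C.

W = R⁻¹CD⁻¹ (apply R⁻¹ on the left and D⁻¹ on the right).
det R = -4, so R⁻¹ = [[-1/2, 3/2, 4], [1/2, -1/2, -2], [1/4, -1/4, -1/2]].
D has determinant 3; D⁻¹ = [[4/3, 1/3, 8/3], [1/3, 1/3, 2/3], [-3, -1, -5]].
R⁻¹C = [[-2, -1, -1], [-5, -25, -5], [9, 33, 9]].
W = (R⁻¹C)D⁻¹ = [[0, 0, -1], [0, -5, -5], [-4, 5, 1]].

W = [[0, 0, -1], [0, -5, -5], [-4, 5, 1]]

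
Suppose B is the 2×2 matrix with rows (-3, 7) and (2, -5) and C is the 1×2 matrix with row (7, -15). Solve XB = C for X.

B is on the right of X, so right-multiply by B⁻¹: X = CB⁻¹.
det B = 1, so B⁻¹ = [[-5, -7], [-2, -3]].
X = CB⁻¹ = [[7, -15]] · [[-5, -7], [-2, -3]] = [[-5, -4]].

X = [[-5, -4]]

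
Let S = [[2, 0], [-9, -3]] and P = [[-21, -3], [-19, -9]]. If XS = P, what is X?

X = [[-6, 1], [4, 3]]

Right-multiplying both sides by S⁻¹ gives X = PS⁻¹.
det S = -6, so S⁻¹ = [[1/2, 0], [-3/2, -1/3]].
X = PS⁻¹ = [[-21, -3], [-19, -9]] · [[1/2, 0], [-3/2, -1/3]] = [[-6, 1], [4, 3]].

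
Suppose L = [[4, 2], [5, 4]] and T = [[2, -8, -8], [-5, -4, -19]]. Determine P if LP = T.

P = [[3, -4, 1], [-5, 4, -6]]

Left-multiplying both sides by L⁻¹ gives P = L⁻¹T.
det L = 6, so L⁻¹ = [[2/3, -1/3], [-5/6, 2/3]].
P = L⁻¹T = [[2/3, -1/3], [-5/6, 2/3]] · [[2, -8, -8], [-5, -4, -19]] = [[3, -4, 1], [-5, 4, -6]].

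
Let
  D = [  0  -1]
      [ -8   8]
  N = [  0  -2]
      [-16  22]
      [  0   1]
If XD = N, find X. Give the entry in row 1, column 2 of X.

D is on the right of X, so right-multiply by D⁻¹: X = ND⁻¹.
det D = -8, so D⁻¹ = [[-1, -1/8], [-1, 0]].
X = ND⁻¹ = [[0, -2], [-16, 22], [0, 1]] · [[-1, -1/8], [-1, 0]] = [[2, 0], [-6, 2], [-1, 0]].

0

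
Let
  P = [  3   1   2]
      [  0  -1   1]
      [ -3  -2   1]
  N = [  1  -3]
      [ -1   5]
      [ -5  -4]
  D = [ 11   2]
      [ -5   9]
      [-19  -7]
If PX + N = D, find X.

X = [[2, 4], [4, -5], [0, -1]]

PX = D − N = [[10, 5], [-4, 4], [-14, -3]].
P is on the left of X, so left-multiply by P⁻¹: X = P⁻¹(D − N).
det P = -6, so P⁻¹ = [[-1/6, 5/6, -1/2], [1/2, -3/2, 1/2], [1/2, -1/2, 1/2]].
X = P⁻¹(D − N) = [[2, 4], [4, -5], [0, -1]].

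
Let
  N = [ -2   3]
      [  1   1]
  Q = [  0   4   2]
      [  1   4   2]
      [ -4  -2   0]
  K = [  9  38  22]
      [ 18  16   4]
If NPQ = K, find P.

P = [[2, -3, -3], [-2, 5, -1]]

P = N⁻¹KQ⁻¹ (apply N⁻¹ on the left and Q⁻¹ on the right).
N has determinant -5; N⁻¹ = [[-1/5, 3/5], [1/5, 2/5]].
det Q = -4; the adjugate gives Q⁻¹ = [[-1, 1, 0], [2, -2, -1/2], [-7/2, 4, 1]].
N⁻¹K = [[9, 2, -2], [9, 14, 6]].
P = (N⁻¹K)Q⁻¹ = [[2, -3, -3], [-2, 5, -1]].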